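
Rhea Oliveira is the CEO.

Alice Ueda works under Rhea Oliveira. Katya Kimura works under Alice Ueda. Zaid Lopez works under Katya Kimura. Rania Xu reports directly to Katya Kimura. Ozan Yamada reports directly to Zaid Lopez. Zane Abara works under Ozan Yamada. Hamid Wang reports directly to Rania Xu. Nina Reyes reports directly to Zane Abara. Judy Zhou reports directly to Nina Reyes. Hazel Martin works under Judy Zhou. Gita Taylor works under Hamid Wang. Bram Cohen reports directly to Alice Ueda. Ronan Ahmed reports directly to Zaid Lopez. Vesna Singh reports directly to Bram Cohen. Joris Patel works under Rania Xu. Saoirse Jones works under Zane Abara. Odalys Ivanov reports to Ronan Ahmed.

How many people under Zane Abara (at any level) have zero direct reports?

The people in Zane Abara's organization with no one reporting to them are Saoirse Jones, Hazel Martin. That is 2.

2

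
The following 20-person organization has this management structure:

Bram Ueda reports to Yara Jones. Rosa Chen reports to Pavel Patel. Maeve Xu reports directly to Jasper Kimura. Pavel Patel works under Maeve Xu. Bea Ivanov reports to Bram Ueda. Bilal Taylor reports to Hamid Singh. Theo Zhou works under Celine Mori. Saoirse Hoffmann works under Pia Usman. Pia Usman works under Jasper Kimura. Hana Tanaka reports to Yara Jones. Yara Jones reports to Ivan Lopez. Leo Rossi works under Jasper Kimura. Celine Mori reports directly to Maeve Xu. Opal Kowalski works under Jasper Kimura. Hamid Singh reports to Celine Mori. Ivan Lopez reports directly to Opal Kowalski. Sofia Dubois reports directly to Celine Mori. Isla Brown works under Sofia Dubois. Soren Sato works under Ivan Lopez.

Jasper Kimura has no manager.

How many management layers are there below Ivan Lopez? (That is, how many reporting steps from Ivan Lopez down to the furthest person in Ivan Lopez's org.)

3

The longest chain under Ivan Lopez runs Ivan Lopez → Yara Jones → Bram Ueda → Bea Ivanov, which is 3 levels below Ivan Lopez.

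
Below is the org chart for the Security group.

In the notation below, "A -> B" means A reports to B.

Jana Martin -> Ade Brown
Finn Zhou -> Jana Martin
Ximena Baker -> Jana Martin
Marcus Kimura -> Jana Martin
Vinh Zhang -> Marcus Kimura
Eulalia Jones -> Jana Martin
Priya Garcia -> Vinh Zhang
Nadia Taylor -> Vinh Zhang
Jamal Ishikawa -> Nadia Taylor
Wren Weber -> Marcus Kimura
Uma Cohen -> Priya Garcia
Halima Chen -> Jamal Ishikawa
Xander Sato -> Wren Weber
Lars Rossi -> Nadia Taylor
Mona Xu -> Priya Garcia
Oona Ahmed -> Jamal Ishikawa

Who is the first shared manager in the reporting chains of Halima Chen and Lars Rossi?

Halima Chen's chain of managers is Jamal Ishikawa, Nadia Taylor, Vinh Zhang, Marcus Kimura, Jana Martin, Ade Brown. Lars Rossi's chain of managers is Nadia Taylor, Vinh Zhang, Marcus Kimura, Jana Martin, Ade Brown. The first manager that appears in both chains is Nadia Taylor.

Nadia Taylor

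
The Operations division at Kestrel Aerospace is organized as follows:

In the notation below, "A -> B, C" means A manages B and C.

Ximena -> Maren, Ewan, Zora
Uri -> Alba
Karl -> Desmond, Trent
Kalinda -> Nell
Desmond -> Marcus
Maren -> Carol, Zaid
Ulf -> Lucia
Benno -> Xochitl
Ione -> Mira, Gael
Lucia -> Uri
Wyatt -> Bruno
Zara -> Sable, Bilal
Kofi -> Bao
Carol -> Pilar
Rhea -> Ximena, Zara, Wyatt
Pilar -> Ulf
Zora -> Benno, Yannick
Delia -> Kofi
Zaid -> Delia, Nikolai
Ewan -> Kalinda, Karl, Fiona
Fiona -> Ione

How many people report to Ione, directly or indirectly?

2

Ione directly manages Mira, Gael. Mira has no reports. Gael has no reports. So Ione's organization is 2 direct reports plus everyone under them: 1 + 1 = 2.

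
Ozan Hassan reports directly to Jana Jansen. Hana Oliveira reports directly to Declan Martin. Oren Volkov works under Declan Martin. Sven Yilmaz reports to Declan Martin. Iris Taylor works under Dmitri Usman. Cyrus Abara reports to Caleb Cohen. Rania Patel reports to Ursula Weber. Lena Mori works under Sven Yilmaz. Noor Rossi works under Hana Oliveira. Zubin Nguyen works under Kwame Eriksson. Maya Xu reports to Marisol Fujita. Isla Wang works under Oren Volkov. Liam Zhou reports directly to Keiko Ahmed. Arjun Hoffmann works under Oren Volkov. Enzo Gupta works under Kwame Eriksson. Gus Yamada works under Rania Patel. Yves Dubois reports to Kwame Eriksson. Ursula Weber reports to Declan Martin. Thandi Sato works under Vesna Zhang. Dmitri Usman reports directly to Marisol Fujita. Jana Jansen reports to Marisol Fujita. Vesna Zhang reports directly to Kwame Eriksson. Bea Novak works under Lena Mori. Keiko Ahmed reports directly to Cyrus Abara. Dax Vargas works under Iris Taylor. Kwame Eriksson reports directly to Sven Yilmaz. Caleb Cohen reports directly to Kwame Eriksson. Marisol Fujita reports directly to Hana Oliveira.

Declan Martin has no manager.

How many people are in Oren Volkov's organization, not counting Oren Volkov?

Oren Volkov directly manages Arjun Hoffmann, Isla Wang. Arjun Hoffmann has no reports. Isla Wang has no reports. So Oren Volkov's organization is 2 direct reports plus everyone under them: 1 + 1 = 2.

2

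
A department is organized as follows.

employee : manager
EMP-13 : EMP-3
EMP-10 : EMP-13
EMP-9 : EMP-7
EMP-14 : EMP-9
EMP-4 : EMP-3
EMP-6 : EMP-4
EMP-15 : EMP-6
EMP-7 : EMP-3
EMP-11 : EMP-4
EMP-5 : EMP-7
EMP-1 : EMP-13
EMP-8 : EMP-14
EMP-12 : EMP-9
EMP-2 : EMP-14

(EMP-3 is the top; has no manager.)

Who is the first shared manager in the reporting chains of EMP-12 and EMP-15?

EMP-3

EMP-12's chain of managers is EMP-9, EMP-7, EMP-3. EMP-15's chain of managers is EMP-6, EMP-4, EMP-3. The first manager that appears in both chains is EMP-3.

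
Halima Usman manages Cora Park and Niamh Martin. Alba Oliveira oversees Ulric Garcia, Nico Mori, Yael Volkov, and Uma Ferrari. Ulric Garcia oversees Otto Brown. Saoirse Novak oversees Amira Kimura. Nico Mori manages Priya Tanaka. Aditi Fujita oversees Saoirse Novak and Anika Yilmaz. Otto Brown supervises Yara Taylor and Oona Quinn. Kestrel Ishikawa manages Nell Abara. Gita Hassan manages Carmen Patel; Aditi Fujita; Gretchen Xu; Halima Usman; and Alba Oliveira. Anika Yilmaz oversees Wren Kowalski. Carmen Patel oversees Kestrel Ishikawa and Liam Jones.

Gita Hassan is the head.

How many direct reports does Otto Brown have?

Otto Brown directly manages Yara Taylor, Oona Quinn. That is 2 direct reports.

2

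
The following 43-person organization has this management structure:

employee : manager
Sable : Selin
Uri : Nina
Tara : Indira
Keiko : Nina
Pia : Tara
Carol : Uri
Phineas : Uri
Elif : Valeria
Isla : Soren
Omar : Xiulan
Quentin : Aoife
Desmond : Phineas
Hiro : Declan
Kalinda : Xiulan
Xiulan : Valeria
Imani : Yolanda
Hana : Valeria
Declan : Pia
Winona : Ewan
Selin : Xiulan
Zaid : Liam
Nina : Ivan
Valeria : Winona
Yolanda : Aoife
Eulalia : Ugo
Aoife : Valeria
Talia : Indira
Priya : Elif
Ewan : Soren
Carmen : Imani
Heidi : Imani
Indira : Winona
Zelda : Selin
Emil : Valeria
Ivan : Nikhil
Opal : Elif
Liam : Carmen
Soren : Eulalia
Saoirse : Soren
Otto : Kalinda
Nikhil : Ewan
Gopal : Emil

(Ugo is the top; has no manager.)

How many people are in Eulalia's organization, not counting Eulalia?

41

Eulalia directly manages Soren. Under Soren: Isla, Saoirse, Ewan, Nikhil, Ivan, Nina, Keiko, Uri, Phineas, Desmond, Carol, Winona, Indira, Talia, Tara, Pia, Declan, Hiro, Valeria, Hana, Xiulan, Omar, Selin, Zelda, Sable, Kalinda, Otto, Elif, Opal, Priya, Aoife, Quentin, Yolanda, Imani, Heidi, Carmen, Liam, Zaid, Emil, Gopal (40). That's 41 in total.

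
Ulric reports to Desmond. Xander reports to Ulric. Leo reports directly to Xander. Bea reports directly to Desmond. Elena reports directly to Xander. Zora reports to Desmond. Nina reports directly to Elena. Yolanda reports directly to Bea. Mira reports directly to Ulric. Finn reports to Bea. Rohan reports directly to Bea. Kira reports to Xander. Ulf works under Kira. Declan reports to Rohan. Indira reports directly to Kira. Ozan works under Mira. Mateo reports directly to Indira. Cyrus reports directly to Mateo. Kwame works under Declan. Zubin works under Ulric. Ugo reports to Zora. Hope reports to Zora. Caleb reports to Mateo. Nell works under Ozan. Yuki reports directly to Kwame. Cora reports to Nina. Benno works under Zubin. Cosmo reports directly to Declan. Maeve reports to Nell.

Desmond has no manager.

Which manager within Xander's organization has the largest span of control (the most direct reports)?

Xander

Direct-report counts within Xander's organization: Xander has 3; Kira has 2; Indira has 1; Mateo has 2; Elena has 1; Nina has 1. The largest is 3, held by Xander.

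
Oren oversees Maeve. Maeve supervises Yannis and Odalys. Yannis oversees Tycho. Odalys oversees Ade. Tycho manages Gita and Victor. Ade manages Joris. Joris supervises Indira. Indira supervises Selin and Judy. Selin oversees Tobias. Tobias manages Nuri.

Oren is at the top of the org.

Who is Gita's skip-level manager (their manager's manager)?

Yannis

Gita reports to Tycho, and Tycho reports to Yannis. So Gita's skip-level manager is Yannis.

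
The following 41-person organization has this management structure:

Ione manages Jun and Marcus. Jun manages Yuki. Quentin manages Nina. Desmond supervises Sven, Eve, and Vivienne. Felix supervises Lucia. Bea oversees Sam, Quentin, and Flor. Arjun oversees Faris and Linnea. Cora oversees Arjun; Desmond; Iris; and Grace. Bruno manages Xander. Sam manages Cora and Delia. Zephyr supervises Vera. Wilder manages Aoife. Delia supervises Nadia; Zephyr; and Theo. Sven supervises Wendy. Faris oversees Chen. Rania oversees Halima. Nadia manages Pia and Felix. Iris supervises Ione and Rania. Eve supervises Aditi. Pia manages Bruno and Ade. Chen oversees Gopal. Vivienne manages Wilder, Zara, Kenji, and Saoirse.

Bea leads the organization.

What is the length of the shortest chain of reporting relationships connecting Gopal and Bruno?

9

Gopal is 5 levels below Sam, and Bruno is 4 levels below Sam (their lowest common manager). The shortest path runs up from Gopal to Sam and back down to Bruno: 5 + 4 = 9 links.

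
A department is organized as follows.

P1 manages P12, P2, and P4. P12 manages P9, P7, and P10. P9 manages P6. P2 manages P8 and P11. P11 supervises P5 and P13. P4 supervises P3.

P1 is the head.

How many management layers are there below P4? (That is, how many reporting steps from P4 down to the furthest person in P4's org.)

1

The longest chain under P4 runs P4 → P3, which is 1 level below P4.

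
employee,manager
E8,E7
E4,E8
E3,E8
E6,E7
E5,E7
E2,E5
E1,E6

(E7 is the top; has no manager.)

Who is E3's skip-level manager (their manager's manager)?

E3 reports to E8, and E8 reports to E7. So E3's skip-level manager is E7.

E7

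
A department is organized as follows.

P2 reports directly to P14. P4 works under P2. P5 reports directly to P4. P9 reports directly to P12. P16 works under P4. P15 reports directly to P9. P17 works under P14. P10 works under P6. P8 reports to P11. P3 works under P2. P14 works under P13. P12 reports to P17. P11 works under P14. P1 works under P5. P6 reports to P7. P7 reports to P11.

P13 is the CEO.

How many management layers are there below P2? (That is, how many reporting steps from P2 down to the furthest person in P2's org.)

The longest chain under P2 runs P2 → P4 → P5 → P1, which is 3 levels below P2.

3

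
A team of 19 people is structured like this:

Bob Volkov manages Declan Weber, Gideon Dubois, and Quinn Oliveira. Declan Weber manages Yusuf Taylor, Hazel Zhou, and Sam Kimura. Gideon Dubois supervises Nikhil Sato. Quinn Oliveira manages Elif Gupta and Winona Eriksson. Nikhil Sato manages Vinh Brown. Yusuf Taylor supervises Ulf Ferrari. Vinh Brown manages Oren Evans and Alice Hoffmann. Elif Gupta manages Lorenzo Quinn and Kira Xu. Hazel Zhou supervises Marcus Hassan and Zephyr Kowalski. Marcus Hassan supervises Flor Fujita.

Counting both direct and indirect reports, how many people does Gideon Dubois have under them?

Gideon Dubois directly manages Nikhil Sato. Under Nikhil Sato: Vinh Brown, Alice Hoffmann, Oren Evans (3). That's 4 in total.

4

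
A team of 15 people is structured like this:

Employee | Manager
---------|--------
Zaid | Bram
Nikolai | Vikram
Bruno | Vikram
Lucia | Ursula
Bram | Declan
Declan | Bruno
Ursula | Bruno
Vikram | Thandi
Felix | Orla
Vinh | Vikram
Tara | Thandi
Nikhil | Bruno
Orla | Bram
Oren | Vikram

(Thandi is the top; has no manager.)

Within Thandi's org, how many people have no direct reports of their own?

The people in Thandi's organization with no one reporting to them are Tara, Nikolai, Vinh, Oren, Zaid, Felix, Lucia, Nikhil. That is 8.

8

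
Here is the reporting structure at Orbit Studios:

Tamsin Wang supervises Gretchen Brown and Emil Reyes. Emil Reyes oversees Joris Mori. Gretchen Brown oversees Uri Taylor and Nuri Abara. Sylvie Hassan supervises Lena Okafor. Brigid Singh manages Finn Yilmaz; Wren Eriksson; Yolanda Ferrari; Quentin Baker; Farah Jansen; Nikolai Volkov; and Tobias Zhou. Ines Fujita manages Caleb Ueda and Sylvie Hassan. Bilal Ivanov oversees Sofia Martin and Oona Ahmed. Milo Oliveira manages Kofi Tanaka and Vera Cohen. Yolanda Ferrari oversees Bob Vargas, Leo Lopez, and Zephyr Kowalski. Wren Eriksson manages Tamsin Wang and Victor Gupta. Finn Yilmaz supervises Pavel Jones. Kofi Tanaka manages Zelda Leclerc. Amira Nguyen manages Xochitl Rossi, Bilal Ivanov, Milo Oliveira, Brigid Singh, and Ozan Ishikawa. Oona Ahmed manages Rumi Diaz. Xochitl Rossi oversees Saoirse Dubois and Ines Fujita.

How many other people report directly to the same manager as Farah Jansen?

Farah Jansen reports to Brigid Singh. Brigid Singh's other direct reports are Finn Yilmaz, Wren Eriksson, Yolanda Ferrari, Quentin Baker, Nikolai Volkov, Tobias Zhou — 6 peers.

6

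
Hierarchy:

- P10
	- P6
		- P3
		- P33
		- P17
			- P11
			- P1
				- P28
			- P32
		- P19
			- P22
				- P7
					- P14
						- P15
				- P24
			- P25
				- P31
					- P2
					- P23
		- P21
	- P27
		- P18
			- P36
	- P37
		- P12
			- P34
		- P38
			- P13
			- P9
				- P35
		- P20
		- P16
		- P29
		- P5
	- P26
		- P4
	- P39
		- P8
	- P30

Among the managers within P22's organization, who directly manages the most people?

Direct-report counts within P22's organization: P22 has 2; P7 has 1; P14 has 1. The largest is 2, held by P22.

P22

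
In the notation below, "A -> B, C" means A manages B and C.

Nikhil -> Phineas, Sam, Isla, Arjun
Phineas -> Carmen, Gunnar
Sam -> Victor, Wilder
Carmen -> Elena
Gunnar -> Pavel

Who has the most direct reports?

Direct-report counts: Nikhil has 4; Sam has 2; Phineas has 2; Gunnar has 1; Carmen has 1. The largest is 4, held by Nikhil.

Nikhil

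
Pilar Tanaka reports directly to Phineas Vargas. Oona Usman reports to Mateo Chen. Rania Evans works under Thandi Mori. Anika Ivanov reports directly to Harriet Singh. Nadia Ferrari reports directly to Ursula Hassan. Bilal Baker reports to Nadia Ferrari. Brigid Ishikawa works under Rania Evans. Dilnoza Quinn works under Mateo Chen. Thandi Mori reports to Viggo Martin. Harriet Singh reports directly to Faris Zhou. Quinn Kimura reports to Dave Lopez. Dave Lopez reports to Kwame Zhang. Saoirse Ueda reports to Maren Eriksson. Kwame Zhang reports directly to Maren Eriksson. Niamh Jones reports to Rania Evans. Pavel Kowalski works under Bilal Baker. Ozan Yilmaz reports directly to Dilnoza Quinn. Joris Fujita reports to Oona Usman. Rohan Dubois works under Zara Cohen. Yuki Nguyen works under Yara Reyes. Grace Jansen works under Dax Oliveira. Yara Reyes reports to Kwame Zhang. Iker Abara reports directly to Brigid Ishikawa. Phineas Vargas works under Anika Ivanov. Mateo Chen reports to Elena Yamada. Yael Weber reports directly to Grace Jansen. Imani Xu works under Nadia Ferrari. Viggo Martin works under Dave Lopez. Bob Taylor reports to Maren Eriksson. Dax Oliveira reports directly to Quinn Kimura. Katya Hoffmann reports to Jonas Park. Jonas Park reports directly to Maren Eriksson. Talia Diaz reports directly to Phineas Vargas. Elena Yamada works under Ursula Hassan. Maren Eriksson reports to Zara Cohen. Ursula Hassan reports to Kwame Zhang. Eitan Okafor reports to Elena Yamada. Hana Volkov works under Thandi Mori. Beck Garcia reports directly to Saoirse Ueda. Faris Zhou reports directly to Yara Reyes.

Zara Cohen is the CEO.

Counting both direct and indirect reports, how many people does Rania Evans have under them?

3

Rania Evans directly manages Niamh Jones, Brigid Ishikawa. Niamh Jones has no reports. Under Brigid Ishikawa: Iker Abara (1). So Rania Evans's organization is 2 direct reports plus everyone under them: 1 + 2 = 3.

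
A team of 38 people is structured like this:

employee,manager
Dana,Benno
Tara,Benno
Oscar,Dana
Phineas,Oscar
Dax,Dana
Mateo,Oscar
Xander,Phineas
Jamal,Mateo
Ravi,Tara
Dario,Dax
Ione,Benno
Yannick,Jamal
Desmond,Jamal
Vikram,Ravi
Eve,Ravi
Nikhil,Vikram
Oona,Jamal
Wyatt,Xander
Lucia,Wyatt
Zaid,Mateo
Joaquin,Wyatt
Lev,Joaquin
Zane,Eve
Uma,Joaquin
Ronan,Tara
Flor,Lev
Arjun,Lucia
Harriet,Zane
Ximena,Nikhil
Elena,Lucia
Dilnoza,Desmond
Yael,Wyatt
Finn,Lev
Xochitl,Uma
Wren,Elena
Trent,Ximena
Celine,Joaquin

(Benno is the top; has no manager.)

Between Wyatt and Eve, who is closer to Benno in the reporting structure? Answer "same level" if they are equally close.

Eve

Wyatt is 5 levels below Benno; Eve is 3. Eve is higher.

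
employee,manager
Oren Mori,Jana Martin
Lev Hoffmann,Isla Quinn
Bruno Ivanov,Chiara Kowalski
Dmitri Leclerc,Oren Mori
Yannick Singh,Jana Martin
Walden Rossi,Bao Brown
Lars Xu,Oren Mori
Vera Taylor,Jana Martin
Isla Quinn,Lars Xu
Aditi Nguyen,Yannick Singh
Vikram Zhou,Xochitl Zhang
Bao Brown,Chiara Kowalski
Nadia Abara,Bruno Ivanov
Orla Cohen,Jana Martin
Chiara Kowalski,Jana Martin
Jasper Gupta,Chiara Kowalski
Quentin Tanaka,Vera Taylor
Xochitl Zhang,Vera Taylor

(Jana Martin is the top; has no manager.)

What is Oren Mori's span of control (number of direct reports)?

Oren Mori directly manages Lars Xu, Dmitri Leclerc. That is 2 direct reports.

2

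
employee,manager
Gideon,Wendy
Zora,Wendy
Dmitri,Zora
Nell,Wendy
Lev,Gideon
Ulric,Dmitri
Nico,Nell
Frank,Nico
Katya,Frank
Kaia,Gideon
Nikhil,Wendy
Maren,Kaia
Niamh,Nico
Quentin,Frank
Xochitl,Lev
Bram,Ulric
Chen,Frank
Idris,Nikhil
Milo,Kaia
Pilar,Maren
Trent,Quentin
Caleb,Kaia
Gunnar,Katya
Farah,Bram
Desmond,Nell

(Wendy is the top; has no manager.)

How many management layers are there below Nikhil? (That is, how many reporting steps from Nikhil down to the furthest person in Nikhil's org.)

The longest chain under Nikhil runs Nikhil → Idris, which is 1 level below Nikhil.

1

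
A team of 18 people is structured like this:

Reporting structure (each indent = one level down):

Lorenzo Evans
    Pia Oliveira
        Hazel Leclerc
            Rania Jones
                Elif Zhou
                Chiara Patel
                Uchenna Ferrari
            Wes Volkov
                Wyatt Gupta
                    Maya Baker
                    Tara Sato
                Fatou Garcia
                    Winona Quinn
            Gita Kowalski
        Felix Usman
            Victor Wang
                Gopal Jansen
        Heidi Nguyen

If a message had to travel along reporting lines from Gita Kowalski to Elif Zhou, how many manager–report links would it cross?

Gita Kowalski is 1 level below Hazel Leclerc, and Elif Zhou is 2 levels below Hazel Leclerc (their lowest common manager). The shortest path runs up from Gita Kowalski to Hazel Leclerc and back down to Elif Zhou: 1 + 2 = 3 links.

3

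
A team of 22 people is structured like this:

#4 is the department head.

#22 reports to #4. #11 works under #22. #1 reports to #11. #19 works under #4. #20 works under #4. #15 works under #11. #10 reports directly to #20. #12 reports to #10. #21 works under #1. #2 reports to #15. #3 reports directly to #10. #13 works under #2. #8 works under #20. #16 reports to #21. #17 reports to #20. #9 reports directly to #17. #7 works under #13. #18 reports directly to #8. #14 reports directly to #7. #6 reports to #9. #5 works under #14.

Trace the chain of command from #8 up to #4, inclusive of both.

#8 reports to #20. #20 reports to #4. #4 is at the top.

#8 -> #20 -> #4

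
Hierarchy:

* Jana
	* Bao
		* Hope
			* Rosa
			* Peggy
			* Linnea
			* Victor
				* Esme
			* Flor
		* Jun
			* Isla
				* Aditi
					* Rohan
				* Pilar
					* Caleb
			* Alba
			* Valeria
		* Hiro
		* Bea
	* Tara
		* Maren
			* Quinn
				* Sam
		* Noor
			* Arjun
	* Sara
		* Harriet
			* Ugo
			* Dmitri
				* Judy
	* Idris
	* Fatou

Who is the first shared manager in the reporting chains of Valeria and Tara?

Valeria's chain of managers is Jun, Bao, Jana. Tara's chain of managers is Jana. The first manager that appears in both chains is Jana.

Jana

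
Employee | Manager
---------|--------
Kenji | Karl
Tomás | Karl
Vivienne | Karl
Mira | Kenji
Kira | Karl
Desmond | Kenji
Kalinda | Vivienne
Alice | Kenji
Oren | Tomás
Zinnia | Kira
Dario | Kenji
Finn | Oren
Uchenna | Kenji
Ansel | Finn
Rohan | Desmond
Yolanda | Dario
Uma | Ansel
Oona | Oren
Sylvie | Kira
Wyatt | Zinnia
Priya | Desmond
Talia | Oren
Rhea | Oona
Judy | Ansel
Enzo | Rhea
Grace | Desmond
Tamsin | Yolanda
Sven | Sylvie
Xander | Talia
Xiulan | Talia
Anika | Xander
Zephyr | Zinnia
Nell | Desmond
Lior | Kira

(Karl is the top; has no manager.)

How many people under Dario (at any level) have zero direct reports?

1

The only person in Dario's organization with no one reporting to them is Tamsin. That is 1.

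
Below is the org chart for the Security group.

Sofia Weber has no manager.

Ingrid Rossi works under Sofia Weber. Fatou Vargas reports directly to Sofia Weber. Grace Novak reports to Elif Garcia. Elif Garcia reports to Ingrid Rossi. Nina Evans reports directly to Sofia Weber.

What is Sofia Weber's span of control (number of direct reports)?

3

Sofia Weber directly manages Nina Evans, Ingrid Rossi, Fatou Vargas. That is 3 direct reports.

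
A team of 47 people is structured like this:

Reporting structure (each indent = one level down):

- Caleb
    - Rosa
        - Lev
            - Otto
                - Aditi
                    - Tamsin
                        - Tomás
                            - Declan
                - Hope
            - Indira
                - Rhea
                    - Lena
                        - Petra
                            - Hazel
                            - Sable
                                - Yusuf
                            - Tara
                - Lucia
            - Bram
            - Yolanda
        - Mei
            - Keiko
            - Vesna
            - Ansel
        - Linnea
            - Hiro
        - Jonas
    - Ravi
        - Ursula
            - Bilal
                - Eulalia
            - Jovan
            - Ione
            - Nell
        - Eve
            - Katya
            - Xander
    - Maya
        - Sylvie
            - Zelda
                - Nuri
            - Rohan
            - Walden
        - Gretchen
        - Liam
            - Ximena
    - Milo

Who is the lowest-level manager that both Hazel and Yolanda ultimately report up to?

Lev

Hazel's chain of managers is Petra, Lena, Rhea, Indira, Lev, Rosa, Caleb. Yolanda's chain of managers is Lev, Rosa, Caleb. The first manager that appears in both chains is Lev.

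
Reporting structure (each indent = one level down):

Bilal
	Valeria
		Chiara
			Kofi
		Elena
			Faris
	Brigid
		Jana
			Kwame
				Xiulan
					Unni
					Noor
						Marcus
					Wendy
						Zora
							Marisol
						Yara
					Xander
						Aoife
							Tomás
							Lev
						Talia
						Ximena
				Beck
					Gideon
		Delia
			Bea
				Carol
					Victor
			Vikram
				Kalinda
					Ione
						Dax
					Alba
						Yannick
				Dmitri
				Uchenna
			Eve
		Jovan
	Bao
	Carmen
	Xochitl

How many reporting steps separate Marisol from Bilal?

Chain from Marisol up to Bilal: Marisol → Zora → Wendy → Xiulan → Kwame → Jana → Brigid → Bilal. That is 7 steps up, so Marisol is 7 levels below Bilal.

7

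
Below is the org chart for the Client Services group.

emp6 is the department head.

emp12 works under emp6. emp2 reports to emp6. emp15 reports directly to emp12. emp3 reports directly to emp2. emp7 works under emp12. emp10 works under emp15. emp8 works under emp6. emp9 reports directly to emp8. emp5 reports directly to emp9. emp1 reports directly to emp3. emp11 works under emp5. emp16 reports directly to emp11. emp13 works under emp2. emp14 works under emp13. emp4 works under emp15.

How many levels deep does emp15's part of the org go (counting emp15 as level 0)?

1

The longest chain under emp15 runs emp15 → emp4, which is 1 level below emp15.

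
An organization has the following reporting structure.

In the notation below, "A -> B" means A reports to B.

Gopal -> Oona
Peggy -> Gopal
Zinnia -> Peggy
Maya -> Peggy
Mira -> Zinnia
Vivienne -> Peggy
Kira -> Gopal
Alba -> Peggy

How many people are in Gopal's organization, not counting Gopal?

7

Gopal directly manages Peggy, Kira. Under Peggy: Alba, Vivienne, Maya, Zinnia, Mira (5). Kira has no reports. So Gopal's organization is 2 direct reports plus everyone under them: 6 + 1 = 7.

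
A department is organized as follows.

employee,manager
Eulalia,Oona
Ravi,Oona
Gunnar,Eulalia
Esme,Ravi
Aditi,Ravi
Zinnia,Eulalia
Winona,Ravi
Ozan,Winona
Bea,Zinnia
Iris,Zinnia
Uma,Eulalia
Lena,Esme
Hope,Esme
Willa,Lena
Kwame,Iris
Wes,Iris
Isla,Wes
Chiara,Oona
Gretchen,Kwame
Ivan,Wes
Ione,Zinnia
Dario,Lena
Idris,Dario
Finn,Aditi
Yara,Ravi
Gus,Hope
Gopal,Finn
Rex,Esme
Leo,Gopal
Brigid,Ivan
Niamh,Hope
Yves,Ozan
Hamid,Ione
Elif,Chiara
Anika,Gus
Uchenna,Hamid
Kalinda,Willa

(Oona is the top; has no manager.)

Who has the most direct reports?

Ravi

Direct-report counts: Oona has 3; Chiara has 1; Ravi has 4; Winona has 1; Ozan has 1; Aditi has 1; Finn has 1; Gopal has 1; Esme has 3; Hope has 2; Gus has 1; Lena has 2; Dario has 1; Willa has 1; Eulalia has 3; Zinnia has 3; Ione has 1; Hamid has 1; Iris has 2; Wes has 2; Ivan has 1; Kwame has 1. The largest is 4, held by Ravi.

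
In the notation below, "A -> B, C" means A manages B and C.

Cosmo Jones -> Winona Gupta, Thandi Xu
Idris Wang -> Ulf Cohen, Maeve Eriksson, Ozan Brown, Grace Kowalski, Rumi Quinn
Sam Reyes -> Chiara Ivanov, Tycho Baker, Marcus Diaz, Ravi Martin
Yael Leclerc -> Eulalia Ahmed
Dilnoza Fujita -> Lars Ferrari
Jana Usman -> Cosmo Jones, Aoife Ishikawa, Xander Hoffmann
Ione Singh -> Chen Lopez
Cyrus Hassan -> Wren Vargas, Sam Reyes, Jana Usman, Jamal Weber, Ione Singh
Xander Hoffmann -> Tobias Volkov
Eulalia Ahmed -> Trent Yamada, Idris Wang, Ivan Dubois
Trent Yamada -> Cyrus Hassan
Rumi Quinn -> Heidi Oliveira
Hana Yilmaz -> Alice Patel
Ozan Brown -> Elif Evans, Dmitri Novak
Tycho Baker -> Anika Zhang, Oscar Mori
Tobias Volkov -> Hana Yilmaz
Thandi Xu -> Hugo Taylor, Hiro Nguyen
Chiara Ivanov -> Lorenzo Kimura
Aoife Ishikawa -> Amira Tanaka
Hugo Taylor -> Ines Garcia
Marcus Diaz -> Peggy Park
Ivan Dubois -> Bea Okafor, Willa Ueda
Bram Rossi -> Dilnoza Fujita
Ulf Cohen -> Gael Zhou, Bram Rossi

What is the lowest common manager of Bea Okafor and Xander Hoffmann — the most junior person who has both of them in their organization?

Bea Okafor's chain of managers is Ivan Dubois, Eulalia Ahmed, Yael Leclerc. Xander Hoffmann's chain of managers is Jana Usman, Cyrus Hassan, Trent Yamada, Eulalia Ahmed, Yael Leclerc. The first manager that appears in both chains is Eulalia Ahmed.

Eulalia Ahmed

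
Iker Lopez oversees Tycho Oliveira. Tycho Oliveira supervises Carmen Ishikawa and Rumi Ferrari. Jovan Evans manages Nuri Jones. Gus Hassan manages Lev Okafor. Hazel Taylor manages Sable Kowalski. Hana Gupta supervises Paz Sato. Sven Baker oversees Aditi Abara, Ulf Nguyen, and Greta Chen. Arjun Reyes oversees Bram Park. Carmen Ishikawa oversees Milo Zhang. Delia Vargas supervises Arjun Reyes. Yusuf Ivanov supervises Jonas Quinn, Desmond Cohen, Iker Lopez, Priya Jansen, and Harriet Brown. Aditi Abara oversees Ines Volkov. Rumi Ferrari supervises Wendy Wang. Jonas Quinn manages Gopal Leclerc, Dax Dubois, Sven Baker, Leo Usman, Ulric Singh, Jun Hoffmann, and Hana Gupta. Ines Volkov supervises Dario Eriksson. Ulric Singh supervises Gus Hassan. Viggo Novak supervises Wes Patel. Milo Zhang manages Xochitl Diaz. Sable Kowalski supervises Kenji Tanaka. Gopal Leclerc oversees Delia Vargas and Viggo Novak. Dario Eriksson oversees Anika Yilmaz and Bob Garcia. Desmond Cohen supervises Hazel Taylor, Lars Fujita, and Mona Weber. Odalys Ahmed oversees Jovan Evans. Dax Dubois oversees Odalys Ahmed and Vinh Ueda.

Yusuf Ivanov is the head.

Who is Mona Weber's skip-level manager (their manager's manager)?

Yusuf Ivanov

Mona Weber reports to Desmond Cohen, and Desmond Cohen reports to Yusuf Ivanov. So Mona Weber's skip-level manager is Yusuf Ivanov.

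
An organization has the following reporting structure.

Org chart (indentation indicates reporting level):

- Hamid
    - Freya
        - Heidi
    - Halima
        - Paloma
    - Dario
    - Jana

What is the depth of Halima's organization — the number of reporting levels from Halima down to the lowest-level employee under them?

1

The longest chain under Halima runs Halima → Paloma, which is 1 level below Halima.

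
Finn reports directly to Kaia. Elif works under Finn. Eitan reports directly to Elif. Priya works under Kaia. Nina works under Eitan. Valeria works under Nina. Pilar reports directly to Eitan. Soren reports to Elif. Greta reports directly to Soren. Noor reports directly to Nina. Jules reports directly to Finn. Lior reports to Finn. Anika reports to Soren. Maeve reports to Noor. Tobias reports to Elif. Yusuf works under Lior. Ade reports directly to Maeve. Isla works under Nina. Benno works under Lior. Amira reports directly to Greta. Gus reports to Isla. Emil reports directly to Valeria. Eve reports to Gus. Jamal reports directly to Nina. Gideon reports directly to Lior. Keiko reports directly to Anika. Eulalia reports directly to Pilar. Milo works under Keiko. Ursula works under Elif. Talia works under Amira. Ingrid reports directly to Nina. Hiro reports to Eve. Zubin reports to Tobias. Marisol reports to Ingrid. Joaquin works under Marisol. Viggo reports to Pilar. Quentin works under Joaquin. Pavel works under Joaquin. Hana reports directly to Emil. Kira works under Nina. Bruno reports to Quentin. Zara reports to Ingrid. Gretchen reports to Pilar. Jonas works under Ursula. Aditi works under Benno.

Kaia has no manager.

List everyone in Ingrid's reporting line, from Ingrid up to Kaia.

Ingrid -> Nina -> Eitan -> Elif -> Finn -> Kaia

Ingrid reports to Nina. Nina reports to Eitan. Eitan reports to Elif. Elif reports to Finn. Finn reports to Kaia. Kaia is at the top.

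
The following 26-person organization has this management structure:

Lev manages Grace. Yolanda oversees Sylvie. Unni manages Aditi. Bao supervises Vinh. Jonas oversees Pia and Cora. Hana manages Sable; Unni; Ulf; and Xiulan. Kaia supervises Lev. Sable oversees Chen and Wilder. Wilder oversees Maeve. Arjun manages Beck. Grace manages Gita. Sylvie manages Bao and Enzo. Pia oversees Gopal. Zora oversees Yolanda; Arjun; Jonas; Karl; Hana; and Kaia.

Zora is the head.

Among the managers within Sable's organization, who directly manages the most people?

Direct-report counts within Sable's organization: Sable has 2; Wilder has 1. The largest is 2, held by Sable.

Sable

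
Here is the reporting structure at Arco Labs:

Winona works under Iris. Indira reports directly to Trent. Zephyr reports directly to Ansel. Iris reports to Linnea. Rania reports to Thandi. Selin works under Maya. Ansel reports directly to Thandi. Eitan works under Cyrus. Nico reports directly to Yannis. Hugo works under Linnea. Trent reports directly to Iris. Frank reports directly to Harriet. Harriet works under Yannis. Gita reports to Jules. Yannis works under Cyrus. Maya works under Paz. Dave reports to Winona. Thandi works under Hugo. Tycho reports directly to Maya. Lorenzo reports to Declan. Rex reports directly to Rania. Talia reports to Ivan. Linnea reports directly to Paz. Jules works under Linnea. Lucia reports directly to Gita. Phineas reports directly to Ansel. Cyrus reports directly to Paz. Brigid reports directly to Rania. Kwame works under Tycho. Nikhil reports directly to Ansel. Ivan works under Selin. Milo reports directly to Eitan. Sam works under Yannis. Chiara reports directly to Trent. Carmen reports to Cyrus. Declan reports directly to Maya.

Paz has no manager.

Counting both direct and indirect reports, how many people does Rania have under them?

Rania directly manages Rex, Brigid. Rex has no reports. Brigid has no reports. So Rania's organization is 2 direct reports plus everyone under them: 1 + 1 = 2.

2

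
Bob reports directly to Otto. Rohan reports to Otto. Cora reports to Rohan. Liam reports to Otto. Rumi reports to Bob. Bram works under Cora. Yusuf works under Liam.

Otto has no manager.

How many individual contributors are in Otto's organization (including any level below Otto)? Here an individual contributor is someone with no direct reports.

The people in Otto's organization with no one reporting to them are Yusuf, Bram, Rumi. That is 3.

3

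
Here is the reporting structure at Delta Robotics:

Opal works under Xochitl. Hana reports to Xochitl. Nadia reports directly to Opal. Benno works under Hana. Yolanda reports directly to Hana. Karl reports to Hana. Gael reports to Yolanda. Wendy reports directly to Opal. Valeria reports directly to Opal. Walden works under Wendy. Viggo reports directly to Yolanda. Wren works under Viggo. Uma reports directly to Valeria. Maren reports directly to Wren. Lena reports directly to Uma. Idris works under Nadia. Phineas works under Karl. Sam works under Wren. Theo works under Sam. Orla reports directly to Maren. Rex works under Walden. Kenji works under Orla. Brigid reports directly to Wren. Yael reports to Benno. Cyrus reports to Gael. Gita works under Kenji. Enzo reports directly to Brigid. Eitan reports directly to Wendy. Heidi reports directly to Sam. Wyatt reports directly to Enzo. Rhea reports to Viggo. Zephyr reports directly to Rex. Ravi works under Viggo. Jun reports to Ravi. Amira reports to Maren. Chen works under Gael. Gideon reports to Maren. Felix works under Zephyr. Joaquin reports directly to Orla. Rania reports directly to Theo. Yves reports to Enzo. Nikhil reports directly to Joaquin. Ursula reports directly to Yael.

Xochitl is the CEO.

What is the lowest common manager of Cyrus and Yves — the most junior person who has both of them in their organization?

Yolanda

Cyrus's chain of managers is Gael, Yolanda, Hana, Xochitl. Yves's chain of managers is Enzo, Brigid, Wren, Viggo, Yolanda, Hana, Xochitl. The first manager that appears in both chains is Yolanda.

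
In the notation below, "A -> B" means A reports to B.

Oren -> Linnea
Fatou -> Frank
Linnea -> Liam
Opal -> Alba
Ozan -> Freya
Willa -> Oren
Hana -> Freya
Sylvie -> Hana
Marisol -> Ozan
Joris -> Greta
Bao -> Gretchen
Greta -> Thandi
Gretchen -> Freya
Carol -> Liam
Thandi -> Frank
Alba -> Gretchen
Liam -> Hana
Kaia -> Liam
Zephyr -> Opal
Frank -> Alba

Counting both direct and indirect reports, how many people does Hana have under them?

7

Hana directly manages Liam, Sylvie. Under Liam: Kaia, Linnea, Oren, Willa, Carol (5). Sylvie has no reports. So Hana's organization is 2 direct reports plus everyone under them: 6 + 1 = 7.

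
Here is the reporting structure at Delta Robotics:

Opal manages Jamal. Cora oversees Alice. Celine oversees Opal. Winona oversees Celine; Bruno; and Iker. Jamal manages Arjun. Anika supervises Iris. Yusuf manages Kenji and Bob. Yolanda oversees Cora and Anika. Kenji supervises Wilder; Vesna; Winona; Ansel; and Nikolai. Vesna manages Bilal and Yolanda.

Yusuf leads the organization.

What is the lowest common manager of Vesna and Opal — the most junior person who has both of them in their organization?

Vesna's chain of managers is Kenji, Yusuf. Opal's chain of managers is Celine, Winona, Kenji, Yusuf. The first manager that appears in both chains is Kenji.

Kenji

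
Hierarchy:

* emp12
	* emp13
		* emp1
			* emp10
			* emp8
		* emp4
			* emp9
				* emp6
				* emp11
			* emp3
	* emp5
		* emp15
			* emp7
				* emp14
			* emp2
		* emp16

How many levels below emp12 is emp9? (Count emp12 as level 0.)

Chain from emp9 up to emp12: emp9 → emp4 → emp13 → emp12. That is 3 steps up, so emp9 is 3 levels below emp12.

3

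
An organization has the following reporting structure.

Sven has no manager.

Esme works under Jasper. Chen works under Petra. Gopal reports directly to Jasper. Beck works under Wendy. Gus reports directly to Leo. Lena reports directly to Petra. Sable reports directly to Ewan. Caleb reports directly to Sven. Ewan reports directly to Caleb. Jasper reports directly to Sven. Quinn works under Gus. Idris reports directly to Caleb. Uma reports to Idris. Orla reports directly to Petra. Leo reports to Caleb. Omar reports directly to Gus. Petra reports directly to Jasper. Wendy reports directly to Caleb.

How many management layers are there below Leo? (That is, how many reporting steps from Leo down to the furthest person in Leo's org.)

The longest chain under Leo runs Leo → Gus → Omar, which is 2 levels below Leo.

2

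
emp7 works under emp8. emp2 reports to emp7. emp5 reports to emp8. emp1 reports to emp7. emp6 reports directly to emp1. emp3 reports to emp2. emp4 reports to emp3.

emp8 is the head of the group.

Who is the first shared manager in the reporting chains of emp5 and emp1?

emp8

emp5's chain of managers is emp8. emp1's chain of managers is emp7, emp8. The first manager that appears in both chains is emp8.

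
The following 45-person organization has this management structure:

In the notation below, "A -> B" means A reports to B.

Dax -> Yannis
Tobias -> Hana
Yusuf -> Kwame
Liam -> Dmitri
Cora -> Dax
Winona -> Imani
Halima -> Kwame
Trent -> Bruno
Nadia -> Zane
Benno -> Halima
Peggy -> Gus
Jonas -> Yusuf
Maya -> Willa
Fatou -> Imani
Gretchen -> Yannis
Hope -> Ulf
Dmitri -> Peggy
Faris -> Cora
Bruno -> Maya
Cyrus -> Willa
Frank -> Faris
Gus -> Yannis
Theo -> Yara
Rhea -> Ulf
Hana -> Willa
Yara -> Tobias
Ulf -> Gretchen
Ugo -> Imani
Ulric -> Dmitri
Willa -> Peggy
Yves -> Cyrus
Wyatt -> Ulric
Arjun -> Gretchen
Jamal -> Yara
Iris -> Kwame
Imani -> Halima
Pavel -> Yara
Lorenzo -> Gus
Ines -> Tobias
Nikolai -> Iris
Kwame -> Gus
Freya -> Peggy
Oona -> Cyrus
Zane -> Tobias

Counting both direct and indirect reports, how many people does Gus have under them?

Gus directly manages Peggy, Kwame, Lorenzo. Under Peggy: Freya, Dmitri, Liam, Ulric, Wyatt, Willa, Maya, Bruno, Trent, Cyrus, Oona, Yves, Hana, Tobias, Ines, Zane, Nadia, Yara, Pavel, Jamal, Theo (21). Under Kwame: Iris, Nikolai, Yusuf, Jonas, Halima, Benno, Imani, Ugo, Fatou, Winona (10). Lorenzo has no reports. So Gus's organization is 3 direct reports plus everyone under them: 22 + 11 + 1 = 34.

34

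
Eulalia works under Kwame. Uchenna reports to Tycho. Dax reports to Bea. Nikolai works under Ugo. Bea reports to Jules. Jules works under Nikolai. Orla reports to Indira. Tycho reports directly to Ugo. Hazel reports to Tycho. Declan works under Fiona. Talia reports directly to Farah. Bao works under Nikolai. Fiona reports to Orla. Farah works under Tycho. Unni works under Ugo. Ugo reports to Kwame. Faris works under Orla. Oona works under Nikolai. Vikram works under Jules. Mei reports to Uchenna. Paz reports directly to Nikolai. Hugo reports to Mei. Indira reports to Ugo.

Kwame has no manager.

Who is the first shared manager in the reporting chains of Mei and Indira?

Ugo

Mei's chain of managers is Uchenna, Tycho, Ugo, Kwame. Indira's chain of managers is Ugo, Kwame. The first manager that appears in both chains is Ugo.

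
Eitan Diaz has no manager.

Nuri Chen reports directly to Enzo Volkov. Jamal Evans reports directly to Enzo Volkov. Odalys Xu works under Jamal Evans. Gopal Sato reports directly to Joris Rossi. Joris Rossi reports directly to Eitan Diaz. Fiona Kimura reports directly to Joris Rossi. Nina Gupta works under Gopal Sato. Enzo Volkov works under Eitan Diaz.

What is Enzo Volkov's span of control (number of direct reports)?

Enzo Volkov directly manages Jamal Evans, Nuri Chen. That is 2 direct reports.

2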